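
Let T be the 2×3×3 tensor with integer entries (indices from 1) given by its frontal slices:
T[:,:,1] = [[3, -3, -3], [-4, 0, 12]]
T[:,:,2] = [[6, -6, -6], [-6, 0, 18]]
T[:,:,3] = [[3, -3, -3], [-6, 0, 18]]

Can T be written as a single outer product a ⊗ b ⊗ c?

The mode-2 unfolding of T (rows indexed by j, columns by (i,k) = (1,1), (1,2), (1,3), (2,1), (2,2), (2,3)) is [[3, 6, 3, -4, -6, -6], [-3, -6, -3, 0, 0, 0], [-3, -6, -3, 12, 18, 18]].
There the 2×2 minor on rows j ∈ {1, 2}, columns (i,k) ∈ {(1,1), (2,1)} is det [[3, -4], [-3, 0]] = -12 ≠ 0, so this unfolding has rank ≥ 2; CP rank is at least every unfolding rank, so rank(T) ≥ 2.
In particular rank(T) ≥ 2 > 1, so T is not rank-1.

No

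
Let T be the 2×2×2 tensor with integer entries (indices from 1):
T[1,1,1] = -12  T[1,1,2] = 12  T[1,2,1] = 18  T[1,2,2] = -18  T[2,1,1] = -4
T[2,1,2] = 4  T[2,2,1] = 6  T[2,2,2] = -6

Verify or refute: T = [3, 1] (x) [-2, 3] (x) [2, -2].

Reconstruct entrywise from the claimed factors. For example, T[1,1,2] = 12 and Σₗ aₗ[1]bₗ[1]cₗ[2] = (3)·(-2)·(-2) = 12; checking all 8 entries, every one matches. The claim holds.

Yes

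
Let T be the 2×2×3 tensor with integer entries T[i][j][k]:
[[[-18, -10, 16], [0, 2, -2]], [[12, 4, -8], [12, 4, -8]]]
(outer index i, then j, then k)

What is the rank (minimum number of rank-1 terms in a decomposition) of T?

2

Lower bound: in the mode-2 unfolding of T (rows indexed by j, columns by (i,k)) the 2×2 minor on rows j ∈ {0, 1}, columns (i,k) ∈ {(0,0), (0,1)} is det [[-18, -10], [0, 2]] = -36 ≠ 0, so that unfolding has rank ≥ 2 and hence rank(T) ≥ 2 (CP rank is at least every unfolding rank, though it can be larger).
Upper bound: with S_k = T[:,:,k], the two rank-1 terms a₁b₁ᵀ, a₂b₂ᵀ are the rank-1 members of the pencil x·S₀ + y·S₁.
det(x·S₀ + y·S₁) is −216·x² − 216·xy − 48·y² = (-24)·(3·x + 2·y)(3·x + y), vanishing at (x:y) = (2:-3) and (1:-3).
M₁ = 2·S₀ − 3·S₁ = [[-6, -6], [12, 12]] = (-6)·[1, -2][1, 1]ᵀ and M₂ = S₀ − 3·S₁ = [[12, -6], [0, 0]] = 6·[1, 0][2, -1]ᵀ, so take a₁ = [1, -2], b₁ = [1, 1], a₂ = [1, 0], b₂ = [2, -1].
Each slice is an integer combination of E₁ = a₁b₁ᵀ and E₂ = a₂b₂ᵀ: S₀ = −6·E₁ − 6·E₂, S₁ = −2·E₁ − 4·E₂, S₂ = 4·E₁ + 6·E₂; reading off coefficients, c₁ = [-6, -2, 4] and c₂ = [-6, -4, 6].
Hence T = [1, -2] ∘ [1, 1] ∘ [-6, -2, 4] + [1, 0] ∘ [2, -1] ∘ [-6, -4, 6], so rank(T) ≤ 2.
These bounds meet, so rank(T) = 2.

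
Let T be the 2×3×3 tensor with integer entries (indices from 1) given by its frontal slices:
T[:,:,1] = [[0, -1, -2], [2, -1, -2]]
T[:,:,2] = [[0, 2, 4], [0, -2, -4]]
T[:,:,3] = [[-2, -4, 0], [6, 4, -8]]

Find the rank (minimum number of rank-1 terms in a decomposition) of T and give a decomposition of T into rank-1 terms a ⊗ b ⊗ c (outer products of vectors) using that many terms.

Lower bound: the mode-2 unfolding of T (rows indexed by j, columns by (i,k) = (1,1), (1,2), (1,3), (2,1), (2,2), (2,3)) is [[0, 0, -2, 2, 0, 6], [-1, 2, -4, -1, -2, 4], [-2, 4, 0, -2, -4, -8]].
There the 3×3 minor on rows j ∈ {1, 2, 3}, columns (i,k) ∈ {(1,1), (1,3), (2,1)} is det [[0, -2, 2], [-1, -4, -1], [-2, 0, -2]] = -16 ≠ 0, so this unfolding has rank ≥ 3; CP rank is at least every unfolding rank, so rank(T) ≥ 3. (Unfolding ranks only ever bound the CP rank from below — rank(T) can be strictly larger than all of them — so the matching upper bound has to come from an explicit 3-term decomposition.)
Upper bound: T is a sum of 3 rank-1 terms, T = [0, 1] ⊗ [1, -1, -2] ⊗ [2, 0, 2] + [1, -2] ⊗ [1, 1, -2] ⊗ [0, 0, -2] + [1, -1] ⊗ [0, 1, 2] ⊗ [-1, 2, -2] (written with every a and b primitive with positive leading entry and the scale carried by c; CP decompositions are not unique, and this one is verified by expanding entrywise), so rank(T) ≤ 3.
These bounds meet, so rank(T) = 3.

rank(T) = 3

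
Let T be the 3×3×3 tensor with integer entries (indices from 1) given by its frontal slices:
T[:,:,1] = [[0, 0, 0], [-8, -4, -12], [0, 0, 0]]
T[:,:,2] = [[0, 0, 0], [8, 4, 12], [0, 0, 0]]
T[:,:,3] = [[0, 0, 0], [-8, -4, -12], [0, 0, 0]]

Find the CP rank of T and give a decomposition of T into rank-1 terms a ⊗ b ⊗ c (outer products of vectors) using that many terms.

rank(T) = 1

Lower bound: T ≠ 0 (e.g. T[2,1,1] = -8), so rank(T) ≥ 1.
Upper bound: the mode-1 fibre T[:,1,1] = [0, -8, 0] gives a = (0, 1, 0) (primitive direction); the mode-2 fibre T[2,:,1] = [-8, -4, -12] gives b = (2, 1, 3); then c[k] = T[2,1,k] / (a[2]·b[1]) = [-8, 8, -8] / 2 = (-4, 4, -4).
Expanding (0, 1, 0) ⊗ (2, 1, 3) ⊗ (-4, 4, -4) reproduces all 27 entries of T, so T = (0, 1, 0) ⊗ (2, 1, 3) ⊗ (-4, 4, -4) and rank(T) ≤ 1.
These bounds meet, so rank(T) = 1.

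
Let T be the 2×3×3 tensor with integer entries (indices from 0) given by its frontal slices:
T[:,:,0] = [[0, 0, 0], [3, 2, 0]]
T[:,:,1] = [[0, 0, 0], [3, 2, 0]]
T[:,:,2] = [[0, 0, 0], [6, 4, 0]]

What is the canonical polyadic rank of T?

1

Lower bound: T ≠ 0 (e.g. T[1,0,0] = 3), so rank(T) ≥ 1.
Upper bound: if T = a ⊗ b ⊗ c then every fibre of T is a multiple of the corresponding factor, so read the factors off the fibres through the nonzero entry T[1,0,0] = 3.
The mode-1 fibre T[:,0,0] = [0, 3] gives a = [0, 1] (primitive direction); the mode-2 fibre T[1,:,0] = [3, 2, 0] gives b = [3, 2, 0]; then c[k] = T[1,0,k] / (a[1]·b[0]) = [3, 3, 6] / 3 = [1, 1, 2].
Expanding [0, 1] ⊗ [3, 2, 0] ⊗ [1, 1, 2] reproduces all 18 entries of T, so T = [0, 1] ⊗ [3, 2, 0] ⊗ [1, 1, 2] and rank(T) ≤ 1.
These bounds meet, so rank(T) = 1.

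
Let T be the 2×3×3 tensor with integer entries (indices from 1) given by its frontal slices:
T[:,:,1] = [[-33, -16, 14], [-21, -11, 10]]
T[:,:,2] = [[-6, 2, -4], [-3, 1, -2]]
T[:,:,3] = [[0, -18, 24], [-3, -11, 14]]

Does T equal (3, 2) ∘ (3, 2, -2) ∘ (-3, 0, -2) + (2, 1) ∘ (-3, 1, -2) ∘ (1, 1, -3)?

Yes

Reconstruct entrywise from the claimed factors. For example, T[2,3,3] = 14 and Σₗ aₗ[2]bₗ[3]cₗ[3] = (2)·(-2)·(-2) + (1)·(-2)·(-3) = 14; checking all 18 entries, every one matches. The claim holds.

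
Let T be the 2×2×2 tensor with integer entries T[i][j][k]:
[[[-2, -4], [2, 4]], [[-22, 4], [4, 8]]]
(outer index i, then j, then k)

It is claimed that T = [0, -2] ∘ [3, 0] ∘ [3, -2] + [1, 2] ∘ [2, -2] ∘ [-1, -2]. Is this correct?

Reconstruct entrywise from the claimed factors. For example, T[0,1,1] = 4 and Σₗ aₗ[0]bₗ[1]cₗ[1] = (0)·(0)·(-2) + (1)·(-2)·(-2) = 4; checking all 8 entries, every one matches. The claim holds.

Yes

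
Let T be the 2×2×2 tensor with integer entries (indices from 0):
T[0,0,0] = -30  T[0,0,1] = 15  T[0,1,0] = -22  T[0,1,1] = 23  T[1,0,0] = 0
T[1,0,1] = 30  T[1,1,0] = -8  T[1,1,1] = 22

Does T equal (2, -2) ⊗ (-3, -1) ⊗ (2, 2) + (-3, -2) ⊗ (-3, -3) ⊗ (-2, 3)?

Yes

Reconstruct entrywise from the claimed factors. For example, T[0,0,0] = -30 and Σₗ aₗ[0]bₗ[0]cₗ[0] = (2)·(-3)·(2) + (-3)·(-3)·(-2) = -30; checking all 8 entries, every one matches. The claim holds.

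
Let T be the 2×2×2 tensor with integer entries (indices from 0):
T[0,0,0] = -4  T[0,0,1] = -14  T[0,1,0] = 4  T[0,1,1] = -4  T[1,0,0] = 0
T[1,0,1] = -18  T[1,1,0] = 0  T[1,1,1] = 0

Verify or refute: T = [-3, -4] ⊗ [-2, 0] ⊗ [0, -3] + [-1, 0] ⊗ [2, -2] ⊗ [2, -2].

Reconstruct entry (1,0,1) from the claimed factors: Σₗ aₗ[1]bₗ[0]cₗ[1] = (-4)·(-2)·(-3) + (0)·(2)·(-2) = -24, but T[1,0,1] = -18. The claim is false.

No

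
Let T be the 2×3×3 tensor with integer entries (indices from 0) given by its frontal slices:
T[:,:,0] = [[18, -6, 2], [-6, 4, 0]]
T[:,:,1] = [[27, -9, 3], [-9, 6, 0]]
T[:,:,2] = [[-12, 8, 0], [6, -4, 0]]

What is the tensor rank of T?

Lower bound: in the mode-2 unfolding of T (rows indexed by j, columns by (i,k)) the 2×2 minor on rows j ∈ {0, 1}, columns (i,k) ∈ {(0,0), (0,2)} is det [[18, -12], [-6, 8]] = 72 ≠ 0, so that unfolding has rank ≥ 2 and hence rank(T) ≥ 2 (CP rank is at least every unfolding rank, though it can be larger).
Upper bound: with S_k = T[:,:,k], the two rank-1 terms a₁b₁ᵀ, a₂b₂ᵀ are the rank-1 members of the pencil x·S₀ + y·S₂.
The 2×2 minor of x·S₀ + y·S₂ on rows {0,1}, columns {0,1} is 36·x² − 36·xy = 36·(x − y)(x), vanishing at (x:y) = (1:1) and (0:1).
M₁ = S₀ + S₂ = [[6, 2, 2], [0, 0, 0]] = 2·[1, 0][3, 1, 1]ᵀ and M₂ = S₂ = [[-12, 8, 0], [6, -4, 0]] = (-2)·[2, -1][3, -2, 0]ᵀ, so take a₁ = [1, 0], b₁ = [3, 1, 1], a₂ = [2, -1], b₂ = [3, -2, 0].
Each slice is an integer combination of E₁ = a₁b₁ᵀ and E₂ = a₂b₂ᵀ: S₀ = 2·E₁ + 2·E₂, S₁ = 3·E₁ + 3·E₂, S₂ = −2·E₂; reading off coefficients, c₁ = [2, 3, 0] and c₂ = [2, 3, -2].
Hence T = [1, 0] ⊗ [3, 1, 1] ⊗ [2, 3, 0] + [2, -1] ⊗ [3, -2, 0] ⊗ [2, 3, -2], so rank(T) ≤ 2.
These bounds meet, so rank(T) = 2.

2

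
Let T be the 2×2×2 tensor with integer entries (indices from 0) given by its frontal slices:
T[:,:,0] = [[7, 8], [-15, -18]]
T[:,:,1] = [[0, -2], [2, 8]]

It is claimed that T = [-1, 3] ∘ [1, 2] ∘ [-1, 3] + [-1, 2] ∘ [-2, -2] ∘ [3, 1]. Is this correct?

No

Reconstruct entry (0,0,1) from the claimed factors: Σₗ aₗ[0]bₗ[0]cₗ[1] = (-1)·(1)·(3) + (-1)·(-2)·(1) = -1, but T[0,0,1] = 0. The claim is false.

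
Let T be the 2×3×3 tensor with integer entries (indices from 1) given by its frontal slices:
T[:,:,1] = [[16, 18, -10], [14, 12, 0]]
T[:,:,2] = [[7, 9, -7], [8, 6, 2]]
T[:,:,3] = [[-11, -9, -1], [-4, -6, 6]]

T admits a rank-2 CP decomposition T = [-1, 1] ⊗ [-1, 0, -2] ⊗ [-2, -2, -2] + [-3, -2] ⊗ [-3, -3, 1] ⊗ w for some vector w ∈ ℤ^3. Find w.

Subtract the known terms from T to get the rank-1 residual R = [-3, -2] ⊗ [-3, -3, 1] ⊗ w, so R[i,j,k] = a[i]·b[j]·w[k]. Pick indices with nonzero a[1]·b[1] = (-3)·(-3) = 9. Only the fibre through (1,1,·) is needed: R[1,1,:] = T[1,1,:] − Σₗ aₗ[1]bₗ[1]cₗ = [16, 7, -11] − (-1)·(-1)·[-2, -2, -2] = [18, 9, -9]. Then w[k] = R[1,1,k] / 9 for each k, giving w = [18, 9, -9] / 9 = [2, 1, -1].

w = [2, 1, -1]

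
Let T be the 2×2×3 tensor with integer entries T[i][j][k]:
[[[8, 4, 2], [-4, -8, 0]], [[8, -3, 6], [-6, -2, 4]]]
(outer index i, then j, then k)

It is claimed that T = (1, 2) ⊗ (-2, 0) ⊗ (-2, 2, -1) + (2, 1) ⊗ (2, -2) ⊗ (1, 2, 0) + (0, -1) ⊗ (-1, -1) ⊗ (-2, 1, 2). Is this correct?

Reconstruct entry (1,1,0) from the claimed factors: Σₗ aₗ[1]bₗ[1]cₗ[0] = (2)·(0)·(-2) + (1)·(-2)·(1) + (-1)·(-1)·(-2) = -4, but T[1,1,0] = -6. The claim is false.

No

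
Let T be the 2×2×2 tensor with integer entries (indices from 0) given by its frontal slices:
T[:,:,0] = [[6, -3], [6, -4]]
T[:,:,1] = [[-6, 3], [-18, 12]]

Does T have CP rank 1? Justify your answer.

No

The mode-2 unfolding of T (rows indexed by j, columns by (i,k) = (0,0), (0,1), (1,0), (1,1)) is [[6, -6, 6, -18], [-3, 3, -4, 12]].
There the 2×2 minor on rows j ∈ {0, 1}, columns (i,k) ∈ {(0,0), (1,0)} is det [[6, 6], [-3, -4]] = -6 ≠ 0, so this unfolding has rank ≥ 2; CP rank is at least every unfolding rank, so rank(T) ≥ 2.
In particular rank(T) ≥ 2 > 1, so T is not rank-1.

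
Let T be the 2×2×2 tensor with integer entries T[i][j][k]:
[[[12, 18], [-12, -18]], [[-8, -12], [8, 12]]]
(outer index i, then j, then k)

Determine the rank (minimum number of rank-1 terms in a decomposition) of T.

Lower bound: T ≠ 0 (e.g. T[0,0,0] = 12), so rank(T) ≥ 1.
Upper bound: if T = a ⊗ b ⊗ c then every fibre of T is a multiple of the corresponding factor, so read the factors off the fibres through the nonzero entry T[0,0,0] = 12.
The mode-1 fibre T[:,0,0] = [12, -8] gives a = [3, -2] (primitive direction); the mode-2 fibre T[0,:,0] = [12, -12] gives b = [1, -1]; then c[k] = T[0,0,k] / (a[0]·b[0]) = [12, 18] / 3 = [4, 6].
Expanding [3, -2] ⊗ [1, -1] ⊗ [4, 6] reproduces all 8 entries of T, so T = [3, -2] ⊗ [1, -1] ⊗ [4, 6] and rank(T) ≤ 1.
These bounds meet, so rank(T) = 1.

1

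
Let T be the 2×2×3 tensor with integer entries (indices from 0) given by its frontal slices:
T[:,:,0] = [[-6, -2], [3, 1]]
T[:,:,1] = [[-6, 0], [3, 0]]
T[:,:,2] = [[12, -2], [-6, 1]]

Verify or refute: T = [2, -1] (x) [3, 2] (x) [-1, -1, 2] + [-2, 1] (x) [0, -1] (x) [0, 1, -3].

No

Reconstruct entry (0,1,0) from the claimed factors: Σₗ aₗ[0]bₗ[1]cₗ[0] = (2)·(2)·(-1) + (-2)·(-1)·(0) = -4, but T[0,1,0] = -2. The claim is false.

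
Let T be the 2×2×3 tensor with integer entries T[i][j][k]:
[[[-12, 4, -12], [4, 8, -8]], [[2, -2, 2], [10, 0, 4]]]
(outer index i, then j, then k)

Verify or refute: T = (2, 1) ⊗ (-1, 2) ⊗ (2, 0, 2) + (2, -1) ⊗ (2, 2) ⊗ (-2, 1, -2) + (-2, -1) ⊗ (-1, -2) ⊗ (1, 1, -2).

Reconstruct entry (0,0,0) from the claimed factors: Σₗ aₗ[0]bₗ[0]cₗ[0] = (2)·(-1)·(2) + (2)·(2)·(-2) + (-2)·(-1)·(1) = -10, but T[0,0,0] = -12. The claim is false.

No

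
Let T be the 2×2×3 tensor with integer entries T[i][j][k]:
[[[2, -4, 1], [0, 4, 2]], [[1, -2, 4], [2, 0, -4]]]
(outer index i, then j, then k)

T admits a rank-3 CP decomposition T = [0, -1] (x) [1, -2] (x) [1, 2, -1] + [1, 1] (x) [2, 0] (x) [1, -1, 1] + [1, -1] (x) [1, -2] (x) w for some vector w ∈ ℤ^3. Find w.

w = [0, -2, -1]

Subtract the known terms from T to get the rank-1 residual R = [1, -1] (x) [1, -2] (x) w, so R[i,j,k] = a[i]·b[j]·w[k]. Pick indices with nonzero a[0]·b[0] = (1)·(1) = 1. Only the fibre through (0,0,·) is needed: R[0,0,:] = T[0,0,:] − Σₗ aₗ[0]bₗ[0]cₗ = [2, -4, 1] − (0)·(1)·[1, 2, -1] − (1)·(2)·[1, -1, 1] = [0, -2, -1]. Then w[k] = R[0,0,k] / 1 for each k, giving w = [0, -2, -1] / 1 = [0, -2, -1].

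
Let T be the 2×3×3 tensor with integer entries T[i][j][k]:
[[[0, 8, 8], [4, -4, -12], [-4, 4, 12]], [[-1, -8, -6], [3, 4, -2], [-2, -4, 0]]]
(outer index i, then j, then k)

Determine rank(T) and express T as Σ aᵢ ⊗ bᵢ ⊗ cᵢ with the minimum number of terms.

rank(T) = 3

Lower bound: the mode-2 unfolding of T (rows indexed by j, columns by (i,k) = (0,0), (0,1), (0,2), (1,0), (1,1), (1,2)) is [[0, 8, 8, -1, -8, -6], [4, -4, -12, 3, 4, -2], [-4, 4, 12, -2, -4, 0]].
There the 3×3 minor on rows j ∈ {0, 1, 2}, columns (i,k) ∈ {(0,0), (0,1), (1,0)} is det [[0, 8, -1], [4, -4, 3], [-4, 4, -2]] = -32 ≠ 0, so this unfolding has rank ≥ 3; CP rank is at least every unfolding rank, so rank(T) ≥ 3. (Unfolding ranks only ever bound the CP rank from below — rank(T) can be strictly larger than all of them — so the matching upper bound has to come from an explicit 3-term decomposition.)
Upper bound: T is a sum of 3 rank-1 terms, T = (1, -1) ⊗ (2, -1, 1) ⊗ (0, 4, 4) + (1, 1) ⊗ (1, -1, 0) ⊗ (-2, 0, 4) + (2, 1) ⊗ (1, 1, -2) ⊗ (1, 0, -2) (one valid choice — decompositions are not unique — normalised so each a, b is primitive with positive first nonzero entry; check it by expanding all entries), so rank(T) ≤ 3.
These bounds meet, so rank(T) = 3.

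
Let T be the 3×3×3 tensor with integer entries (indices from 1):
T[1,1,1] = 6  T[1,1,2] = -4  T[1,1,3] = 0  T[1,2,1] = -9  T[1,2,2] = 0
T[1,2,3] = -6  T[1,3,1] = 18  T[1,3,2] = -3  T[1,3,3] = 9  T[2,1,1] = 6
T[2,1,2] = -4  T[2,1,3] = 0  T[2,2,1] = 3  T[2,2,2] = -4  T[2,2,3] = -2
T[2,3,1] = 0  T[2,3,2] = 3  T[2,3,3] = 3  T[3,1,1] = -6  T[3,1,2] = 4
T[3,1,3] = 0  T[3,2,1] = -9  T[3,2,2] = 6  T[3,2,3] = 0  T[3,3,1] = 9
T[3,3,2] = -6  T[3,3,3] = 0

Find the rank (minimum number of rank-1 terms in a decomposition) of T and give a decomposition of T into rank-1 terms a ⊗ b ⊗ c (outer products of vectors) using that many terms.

rank(T) = 2

Lower bound: the mode-1 unfolding of T (rows indexed by i, columns by (j,k) = (1,1), (1,2), (1,3), (2,1), (2,2), (2,3), (3,1), (3,2), (3,3)) is [[6, -4, 0, -9, 0, -6, 18, -3, 9], [6, -4, 0, 3, -4, -2, 0, 3, 3], [-6, 4, 0, -9, 6, 0, 9, -6, 0]].
There the 2×2 minor on rows i ∈ {1, 2}, columns (j,k) ∈ {(1,1), (2,1)} is det [[6, -9], [6, 3]] = 72 ≠ 0, so this unfolding has rank ≥ 2; CP rank is at least every unfolding rank, so rank(T) ≥ 2. (Unfolding ranks only ever bound the CP rank from below — rank(T) can be strictly larger than all of them — so the matching upper bound has to come from an explicit 2-term decomposition.)
Upper bound — finding two terms. Write S_k = T[:,:,k] for the frontal slices: S₁ = [[6, -9, 18], [6, 3, 0], [-6, -9, 9]], S₂ = [[-4, 0, -3], [-4, -4, 3], [4, 6, -6]], S₃ = [[0, -6, 9], [0, -2, 3], [0, 0, 0]].
If T = a₁ ⊗ b₁ ⊗ c₁ + a₂ ⊗ b₂ ⊗ c₂ then each S_k = c₁[k]·a₁b₁ᵀ + c₂[k]·a₂b₂ᵀ. S₁ and S₂ are linearly independent, so a₁b₁ᵀ and a₂b₂ᵀ must span the same plane of matrices: they are the rank-1 matrices of the form x·S₁ + y·S₂.
The 2×2 minor of x·S₁ + y·S₂ on rows {1,2}, columns {1,2} is 72·x² − 72·xy + 16·y² = 8·(3·x − 2·y)(3·x − y), vanishing at (x:y) = (2:3) and (1:3).
M₁ = 2·S₁ + 3·S₂ = [[0, -18, 27], [0, -6, 9], [0, 0, 0]] = (-3)·[3, 1, 0][0, 2, -3]ᵀ and M₂ = S₁ + 3·S₂ = [[-6, -9, 9], [-6, -9, 9], [6, 9, -9]] = (-3)·[1, 1, -1][2, 3, -3]ᵀ, so take a₁ = [3, 1, 0], b₁ = [0, 2, -3], a₂ = [1, 1, -1], b₂ = [2, 3, -3].
Each slice is an integer combination of E₁ = a₁b₁ᵀ and E₂ = a₂b₂ᵀ: S₁ = −3·E₁ + 3·E₂, S₂ = E₁ − 2·E₂, S₃ = −E₁; reading off coefficients, c₁ = [-3, 1, -1] and c₂ = [3, -2, 0].
Hence T = [3, 1, 0] ⊗ [0, 2, -3] ⊗ [-3, 1, -1] + [1, 1, -1] ⊗ [2, 3, -3] ⊗ [3, -2, 0], so rank(T) ≤ 2.
These bounds meet, so rank(T) = 2.
Check entry T[3,1,3] = 0: (0)·(0)·(-1) + (-1)·(2)·(0) = 0.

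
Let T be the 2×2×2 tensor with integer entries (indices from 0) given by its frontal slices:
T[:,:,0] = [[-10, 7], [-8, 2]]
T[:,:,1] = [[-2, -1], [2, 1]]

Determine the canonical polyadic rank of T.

2

Lower bound: the mode-3 unfolding of T (rows indexed by k, columns by (i,j) = (0,0), (0,1), (1,0), (1,1)) is [[-10, 7, -8, 2], [-2, -1, 2, 1]].
There the 2×2 minor on rows k ∈ {0, 1}, columns (i,j) ∈ {(0,0), (0,1)} is det [[-10, 7], [-2, -1]] = 24 ≠ 0, so this unfolding has rank ≥ 2; CP rank is at least every unfolding rank, so rank(T) ≥ 2. (Flattening ranks never certify an upper bound on CP rank; for that we must actually write T with 2 rank-1 terms.)
Upper bound — finding two terms. Write S_k = T[:,:,k] for the frontal slices: S₀ = [[-10, 7], [-8, 2]], S₁ = [[-2, -1], [2, 1]].
If T = a₁ ⊗ b₁ ⊗ c₁ + a₂ ⊗ b₂ ⊗ c₂ then each S_k = c₁[k]·a₁b₁ᵀ + c₂[k]·a₂b₂ᵀ. S₀ and S₁ are linearly independent, so a₁b₁ᵀ and a₂b₂ᵀ must span the same plane of matrices: they are the rank-1 matrices of the form x·S₀ + y·S₁.
det(x·S₀ + y·S₁) is 36·x² − 36·xy = 36·(x − y)(x), vanishing at (x:y) = (1:1) and (0:1).
M₁ = S₀ + S₁ = [[-12, 6], [-6, 3]] = (-3)·(2, 1)(2, -1)ᵀ and M₂ = S₁ = [[-2, -1], [2, 1]] = −(1, -1)(2, 1)ᵀ, so take a₁ = (2, 1), b₁ = (2, -1), a₂ = (1, -1), b₂ = (2, 1).
Each slice is an integer combination of E₁ = a₁b₁ᵀ and E₂ = a₂b₂ᵀ: S₀ = −3·E₁ + E₂, S₁ = −E₂; reading off coefficients, c₁ = (-3, 0) and c₂ = (1, -1).
Hence T = (2, 1) ⊗ (2, -1) ⊗ (-3, 0) + (1, -1) ⊗ (2, 1) ⊗ (1, -1), so rank(T) ≤ 2.
These bounds meet, so rank(T) = 2.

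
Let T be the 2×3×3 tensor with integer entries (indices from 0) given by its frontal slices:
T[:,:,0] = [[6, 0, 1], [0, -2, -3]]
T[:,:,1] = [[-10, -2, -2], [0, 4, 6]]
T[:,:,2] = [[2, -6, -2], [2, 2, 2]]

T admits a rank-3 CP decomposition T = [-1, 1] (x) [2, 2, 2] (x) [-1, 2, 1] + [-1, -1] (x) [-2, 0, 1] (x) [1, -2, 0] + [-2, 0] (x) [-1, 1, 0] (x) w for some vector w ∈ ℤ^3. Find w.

w = [1, -1, 2]

Subtract the known terms from T to get the rank-1 residual R = [-2, 0] (x) [-1, 1, 0] (x) w, so R[i,j,k] = a[i]·b[j]·w[k]. Pick indices with nonzero a[0]·b[0] = (-2)·(-1) = 2. Only the fibre through (0,0,·) is needed: R[0,0,:] = T[0,0,:] − Σₗ aₗ[0]bₗ[0]cₗ = [6, -10, 2] − (-1)·(2)·[-1, 2, 1] − (-1)·(-2)·[1, -2, 0] = [2, -2, 4]. Then w[k] = R[0,0,k] / 2 for each k, giving w = [2, -2, 4] / 2 = [1, -1, 2].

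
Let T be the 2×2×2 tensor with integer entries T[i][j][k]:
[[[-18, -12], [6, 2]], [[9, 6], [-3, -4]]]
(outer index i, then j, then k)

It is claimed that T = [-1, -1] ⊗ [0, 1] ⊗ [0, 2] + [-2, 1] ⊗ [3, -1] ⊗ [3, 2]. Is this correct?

Reconstruct entrywise from the claimed factors. For example, T[0,0,0] = -18 and Σₗ aₗ[0]bₗ[0]cₗ[0] = (-1)·(0)·(0) + (-2)·(3)·(3) = -18; checking all 8 entries, every one matches. The claim holds.

Yes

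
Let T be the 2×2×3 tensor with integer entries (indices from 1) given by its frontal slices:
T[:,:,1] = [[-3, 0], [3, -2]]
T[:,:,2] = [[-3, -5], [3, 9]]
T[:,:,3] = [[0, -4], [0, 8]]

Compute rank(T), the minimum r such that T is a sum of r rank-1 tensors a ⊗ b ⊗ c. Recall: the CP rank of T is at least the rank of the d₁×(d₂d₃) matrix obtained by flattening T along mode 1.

Lower bound: in the mode-3 unfolding of T (rows indexed by k, columns by (i,j)) the 3×3 minor on rows k ∈ {1, 2, 3}, columns (i,j) ∈ {(1,1), (1,2), (2,2)} is det [[-3, 0, -2], [-3, -5, 9], [0, -4, 8]] = -12 ≠ 0, so that unfolding has rank ≥ 3 and hence rank(T) ≥ 3 (CP rank is at least every unfolding rank, though it can be larger).
Upper bound: T is a sum of 3 rank-1 terms, T = [1, -2] ⊗ [0, 1] ⊗ [2, -4, -4] + [1, -1] ⊗ [1, 0] ⊗ [-1, -2, 0] + [1, -1] ⊗ [1, 1] ⊗ [-2, -1, 0] (written with every a and b primitive with positive leading entry and the scale carried by c; CP decompositions are not unique, and this one is verified by expanding entrywise), so rank(T) ≤ 3.
These bounds meet, so rank(T) = 3.

3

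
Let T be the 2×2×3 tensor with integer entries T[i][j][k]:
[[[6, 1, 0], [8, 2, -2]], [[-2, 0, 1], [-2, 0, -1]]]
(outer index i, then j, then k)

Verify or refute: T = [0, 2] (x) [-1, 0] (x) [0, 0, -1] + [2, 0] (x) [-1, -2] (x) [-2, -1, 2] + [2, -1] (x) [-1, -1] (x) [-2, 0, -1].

Reconstruct entry (0,0,0) from the claimed factors: Σₗ aₗ[0]bₗ[0]cₗ[0] = (0)·(-1)·(0) + (2)·(-1)·(-2) + (2)·(-1)·(-2) = 8, but T[0,0,0] = 6. The claim is false.

No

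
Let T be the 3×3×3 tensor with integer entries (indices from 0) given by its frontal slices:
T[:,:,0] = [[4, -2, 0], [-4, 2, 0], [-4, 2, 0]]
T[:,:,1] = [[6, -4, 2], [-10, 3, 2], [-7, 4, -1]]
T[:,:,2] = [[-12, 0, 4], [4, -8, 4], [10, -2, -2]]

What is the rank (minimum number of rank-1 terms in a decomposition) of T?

Lower bound: the mode-2 unfolding of T (rows indexed by j, columns by (i,k) = (0,0), (0,1), (0,2), (1,0), (1,1), (1,2), (2,0), (2,1), (2,2)) is [[4, 6, -12, -4, -10, 4, -4, -7, 10], [-2, -4, 0, 2, 3, -8, 2, 4, -2], [0, 2, 4, 0, 2, 4, 0, -1, -2]].
There the 3×3 minor on rows j ∈ {0, 1, 2}, columns (i,k) ∈ {(0,0), (0,1), (0,2)} is det [[4, 6, -12], [-2, -4, 0], [0, 2, 4]] = 32 ≠ 0, so this unfolding has rank ≥ 3; CP rank is at least every unfolding rank, so rank(T) ≥ 3. (Unfolding ranks only ever bound the CP rank from below — rank(T) can be strictly larger than all of them — so the matching upper bound has to come from an explicit 3-term decomposition.)
Upper bound: T is a sum of 3 rank-1 terms, T = (1, -1, -1) ⊗ (2, -1, 0) ⊗ (2, 4, -4) + (2, 1, -1) ⊗ (0, 1, 0) ⊗ (0, 1, 0) + (2, 2, -1) ⊗ (1, 1, -1) ⊗ (0, -1, -2) (one valid choice — decompositions are not unique — normalised so each a, b is primitive with positive first nonzero entry; check it by expanding all entries), so rank(T) ≤ 3.
These bounds meet, so rank(T) = 3.

3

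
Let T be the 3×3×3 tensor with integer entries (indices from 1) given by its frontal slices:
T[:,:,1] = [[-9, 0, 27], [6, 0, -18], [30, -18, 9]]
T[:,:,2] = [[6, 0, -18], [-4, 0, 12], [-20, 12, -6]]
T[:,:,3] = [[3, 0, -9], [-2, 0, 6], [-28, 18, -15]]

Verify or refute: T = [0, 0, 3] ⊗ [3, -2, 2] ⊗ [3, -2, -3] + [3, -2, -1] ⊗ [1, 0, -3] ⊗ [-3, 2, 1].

Yes

Reconstruct entrywise from the claimed factors. For example, T[3,1,1] = 30 and Σₗ aₗ[3]bₗ[1]cₗ[1] = (3)·(3)·(3) + (-1)·(1)·(-3) = 30; checking all 27 entries, every one matches. The claim holds.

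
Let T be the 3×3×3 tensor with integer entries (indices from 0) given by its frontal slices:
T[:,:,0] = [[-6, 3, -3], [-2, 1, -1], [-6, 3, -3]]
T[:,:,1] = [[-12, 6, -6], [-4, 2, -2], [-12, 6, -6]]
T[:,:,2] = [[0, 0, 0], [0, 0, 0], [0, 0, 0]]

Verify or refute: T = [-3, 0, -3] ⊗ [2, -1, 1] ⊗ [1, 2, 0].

Reconstruct entry (1,0,0) from the claimed factors: Σₗ aₗ[1]bₗ[0]cₗ[0] = (0)·(2)·(1) = 0, but T[1,0,0] = -2. The claim is false.

No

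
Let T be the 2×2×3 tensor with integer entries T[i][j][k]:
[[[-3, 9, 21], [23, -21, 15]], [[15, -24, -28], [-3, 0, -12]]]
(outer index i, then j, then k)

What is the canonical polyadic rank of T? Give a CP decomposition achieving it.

rank(T) = 2

Lower bound: the mode-1 unfolding of T (rows indexed by i, columns by (j,k) = (0,0), (0,1), (0,2), (1,0), (1,1), (1,2)) is [[-3, 9, 21, 23, -21, 15], [15, -24, -28, -3, 0, -12]].
There the 2×2 minor on rows i ∈ {0, 1}, columns (j,k) ∈ {(0,0), (0,1)} is det [[-3, 9], [15, -24]] = -63 ≠ 0, so this unfolding has rank ≥ 2; CP rank is at least every unfolding rank, so rank(T) ≥ 2. (Unfolding ranks only ever bound the CP rank from below — rank(T) can be strictly larger than all of them — so the matching upper bound has to come from an explicit 2-term decomposition.)
Upper bound — finding two terms. Write S_k = T[:,:,k] for the frontal slices: S₀ = [[-3, 23], [15, -3]], S₁ = [[9, -21], [-24, 0]], S₂ = [[21, 15], [-28, -12]].
If T = a₁ ⊗ b₁ ⊗ c₁ + a₂ ⊗ b₂ ⊗ c₂ then each S_k = c₁[k]·a₁b₁ᵀ + c₂[k]·a₂b₂ᵀ. S₀ and S₁ are linearly independent, so a₁b₁ᵀ and a₂b₂ᵀ must span the same plane of matrices: they are the rank-1 matrices of the form x·S₀ + y·S₁.
det(x·S₀ + y·S₁) is −336·x² + 840·xy − 504·y² = (-168)·(2·x − 3·y)(x − y), vanishing at (x:y) = (3:2) and (1:1).
M₁ = 3·S₀ + 2·S₁ = [[9, 27], [-3, -9]] = 3·[3, -1][1, 3]ᵀ and M₂ = S₀ + S₁ = [[6, 2], [-9, -3]] = [2, -3][3, 1]ᵀ, so take a₁ = [3, -1], b₁ = [1, 3], a₂ = [2, -3], b₂ = [3, 1].
Each slice is an integer combination of E₁ = a₁b₁ᵀ and E₂ = a₂b₂ᵀ: S₀ = 3·E₁ − 2·E₂, S₁ = −3·E₁ + 3·E₂, S₂ = E₁ + 3·E₂; reading off coefficients, c₁ = [3, -3, 1] and c₂ = [-2, 3, 3].
Hence T = [3, -1] ⊗ [1, 3] ⊗ [3, -3, 1] + [2, -3] ⊗ [3, 1] ⊗ [-2, 3, 3], so rank(T) ≤ 2.
These bounds meet, so rank(T) = 2.
Check entry T[0,1,1] = -21: (3)·(3)·(-3) + (2)·(1)·(3) = -21.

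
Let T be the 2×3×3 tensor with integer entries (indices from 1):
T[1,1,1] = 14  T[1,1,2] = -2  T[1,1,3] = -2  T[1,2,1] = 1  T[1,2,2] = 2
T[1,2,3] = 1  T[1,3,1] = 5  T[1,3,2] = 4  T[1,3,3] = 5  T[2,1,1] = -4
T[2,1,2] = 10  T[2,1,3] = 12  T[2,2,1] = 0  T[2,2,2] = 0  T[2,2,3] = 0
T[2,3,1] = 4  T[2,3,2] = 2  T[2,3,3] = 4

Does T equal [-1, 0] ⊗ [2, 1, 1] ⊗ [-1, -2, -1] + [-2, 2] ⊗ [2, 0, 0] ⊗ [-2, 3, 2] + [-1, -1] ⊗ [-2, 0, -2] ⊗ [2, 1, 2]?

No

Reconstruct entry (1,1,2) from the claimed factors: Σₗ aₗ[1]bₗ[1]cₗ[2] = (-1)·(2)·(-2) + (-2)·(2)·(3) + (-1)·(-2)·(1) = -6, but T[1,1,2] = -2. The claim is false.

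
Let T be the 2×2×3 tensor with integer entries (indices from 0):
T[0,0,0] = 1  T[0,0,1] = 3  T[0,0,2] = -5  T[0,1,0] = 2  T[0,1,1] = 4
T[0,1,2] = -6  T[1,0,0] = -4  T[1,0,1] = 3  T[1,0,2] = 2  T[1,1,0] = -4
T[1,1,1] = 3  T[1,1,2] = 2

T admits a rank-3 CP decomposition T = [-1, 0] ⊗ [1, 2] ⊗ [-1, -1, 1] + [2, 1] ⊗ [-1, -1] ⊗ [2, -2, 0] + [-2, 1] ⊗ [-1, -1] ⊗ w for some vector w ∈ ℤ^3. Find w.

Subtract the known terms from T to get the rank-1 residual R = [-2, 1] ⊗ [-1, -1] ⊗ w, so R[i,j,k] = a[i]·b[j]·w[k]. Pick indices with nonzero a[0]·b[0] = (-2)·(-1) = 2. Only the fibre through (0,0,·) is needed: R[0,0,:] = T[0,0,:] − Σₗ aₗ[0]bₗ[0]cₗ = [1, 3, -5] − (-1)·(1)·[-1, -1, 1] − (2)·(-1)·[2, -2, 0] = [4, -2, -4]. Then w[k] = R[0,0,k] / 2 for each k, giving w = [4, -2, -4] / 2 = [2, -1, -2].

w = [2, -1, -2]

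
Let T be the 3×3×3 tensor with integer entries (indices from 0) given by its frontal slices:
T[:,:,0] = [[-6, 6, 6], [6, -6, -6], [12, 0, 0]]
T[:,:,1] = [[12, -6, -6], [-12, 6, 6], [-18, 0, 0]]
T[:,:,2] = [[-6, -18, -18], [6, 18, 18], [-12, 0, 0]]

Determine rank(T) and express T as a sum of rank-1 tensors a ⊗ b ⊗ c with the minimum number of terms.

Lower bound: the mode-2 unfolding of T (rows indexed by j, columns by (i,k) = (0,0), (0,1), (0,2), (1,0), (1,1), (1,2), (2,0), (2,1), (2,2)) is [[-6, 12, -6, 6, -12, 6, 12, -18, -12], [6, -6, -18, -6, 6, 18, 0, 0, 0], [6, -6, -18, -6, 6, 18, 0, 0, 0]].
There the 2×2 minor on rows j ∈ {0, 1}, columns (i,k) ∈ {(0,0), (0,1)} is det [[-6, 12], [6, -6]] = -36 ≠ 0, so this unfolding has rank ≥ 2; CP rank is at least every unfolding rank, so rank(T) ≥ 2. (Flattening ranks never certify an upper bound on CP rank; for that we must actually write T with 2 rank-1 terms.)
Upper bound — finding two terms. Write S_k = T[:,:,k] for the frontal slices: S₀ = [[-6, 6, 6], [6, -6, -6], [12, 0, 0]], S₁ = [[12, -6, -6], [-12, 6, 6], [-18, 0, 0]], S₂ = [[-6, -18, -18], [6, 18, 18], [-12, 0, 0]].
If T = a₁ ⊗ b₁ ⊗ c₁ + a₂ ⊗ b₂ ⊗ c₂ then each S_k = c₁[k]·a₁b₁ᵀ + c₂[k]·a₂b₂ᵀ. S₀ and S₁ are linearly independent, so a₁b₁ᵀ and a₂b₂ᵀ must span the same plane of matrices: they are the rank-1 matrices of the form x·S₀ + y·S₁.
The 2×2 minor of x·S₀ + y·S₁ on rows {0,2}, columns {0,1} is −72·x² + 180·xy − 108·y² = (-36)·(2·x − 3·y)(x − y), vanishing at (x:y) = (3:2) and (1:1).
M₁ = 3·S₀ + 2·S₁ = [[6, 6, 6], [-6, -6, -6], [0, 0, 0]] = 6·[1, -1, 0][1, 1, 1]ᵀ and M₂ = S₀ + S₁ = [[6, 0, 0], [-6, 0, 0], [-6, 0, 0]] = 6·[1, -1, -1][1, 0, 0]ᵀ, so take a₁ = [1, -1, 0], b₁ = [1, 1, 1], a₂ = [1, -1, -1], b₂ = [1, 0, 0].
Each slice is an integer combination of E₁ = a₁b₁ᵀ and E₂ = a₂b₂ᵀ: S₀ = 6·E₁ − 12·E₂, S₁ = −6·E₁ + 18·E₂, S₂ = −18·E₁ + 12·E₂; reading off coefficients, c₁ = [6, -6, -18] and c₂ = [-12, 18, 12].
Hence T = [1, -1, 0] ⊗ [1, 1, 1] ⊗ [6, -6, -18] + [1, -1, -1] ⊗ [1, 0, 0] ⊗ [-12, 18, 12], so rank(T) ≤ 2.
These bounds meet, so rank(T) = 2.
Check entry T[1,2,1] = 6: (-1)·(1)·(-6) + (-1)·(0)·(18) = 6.

rank(T) = 2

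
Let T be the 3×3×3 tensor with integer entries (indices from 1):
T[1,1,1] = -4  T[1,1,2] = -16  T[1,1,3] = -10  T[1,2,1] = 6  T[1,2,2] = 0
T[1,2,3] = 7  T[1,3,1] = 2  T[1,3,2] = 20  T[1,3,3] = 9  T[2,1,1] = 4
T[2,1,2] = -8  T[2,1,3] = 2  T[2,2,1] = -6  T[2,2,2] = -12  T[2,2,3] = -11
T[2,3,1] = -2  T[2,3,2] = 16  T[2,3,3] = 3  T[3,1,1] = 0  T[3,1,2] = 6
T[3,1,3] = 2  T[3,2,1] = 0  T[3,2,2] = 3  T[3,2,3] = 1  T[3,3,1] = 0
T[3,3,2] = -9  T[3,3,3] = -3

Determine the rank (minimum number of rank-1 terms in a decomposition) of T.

2

Lower bound: the mode-3 unfolding of T (rows indexed by k, columns by (i,j) = (1,1), (1,2), (1,3), (2,1), (2,2), (2,3), (3,1), (3,2), (3,3)) is [[-4, 6, 2, 4, -6, -2, 0, 0, 0], [-16, 0, 20, -8, -12, 16, 6, 3, -9], [-10, 7, 9, 2, -11, 3, 2, 1, -3]].
There the 2×2 minor on rows k ∈ {1, 2}, columns (i,j) ∈ {(1,1), (1,2)} is det [[-4, 6], [-16, 0]] = 96 ≠ 0, so this unfolding has rank ≥ 2; CP rank is at least every unfolding rank, so rank(T) ≥ 2. (Flattening ranks never certify an upper bound on CP rank; for that we must actually write T with 2 rank-1 terms.)
Upper bound — finding two terms. Write S_k = T[:,:,k] for the frontal slices: S₁ = [[-4, 6, 2], [4, -6, -2], [0, 0, 0]], S₂ = [[-16, 0, 20], [-8, -12, 16], [6, 3, -9]], S₃ = [[-10, 7, 9], [2, -11, 3], [2, 1, -3]].
If T = a₁ ∘ b₁ ∘ c₁ + a₂ ∘ b₂ ∘ c₂ then each S_k = c₁[k]·a₁b₁ᵀ + c₂[k]·a₂b₂ᵀ. S₁ and S₂ are linearly independent, so a₁b₁ᵀ and a₂b₂ᵀ must span the same plane of matrices: they are the rank-1 matrices of the form x·S₁ + y·S₂.
The 2×2 minor of x·S₁ + y·S₂ on rows {1,2}, columns {1,2} is 192·xy + 192·y² = 192·(y)(x + y), vanishing at (x:y) = (1:0) and (1:-1).
M₁ = S₁ = [[-4, 6, 2], [4, -6, -2], [0, 0, 0]] = (-2)·[1, -1, 0][2, -3, -1]ᵀ and M₂ = S₁ − S₂ = [[12, 6, -18], [12, 6, -18], [-6, -3, 9]] = 3·[2, 2, -1][2, 1, -3]ᵀ, so take a₁ = [1, -1, 0], b₁ = [2, -3, -1], a₂ = [2, 2, -1], b₂ = [2, 1, -3].
Each slice is an integer combination of E₁ = a₁b₁ᵀ and E₂ = a₂b₂ᵀ: S₁ = −2·E₁, S₂ = −2·E₁ − 3·E₂, S₃ = −3·E₁ − E₂; reading off coefficients, c₁ = [-2, -2, -3] and c₂ = [0, -3, -1].
Hence T = [1, -1, 0] ∘ [2, -3, -1] ∘ [-2, -2, -3] + [2, 2, -1] ∘ [2, 1, -3] ∘ [0, -3, -1], so rank(T) ≤ 2.
These bounds meet, so rank(T) = 2.
Check entry T[3,1,1] = 0: (0)·(2)·(-2) + (-1)·(2)·(0) = 0.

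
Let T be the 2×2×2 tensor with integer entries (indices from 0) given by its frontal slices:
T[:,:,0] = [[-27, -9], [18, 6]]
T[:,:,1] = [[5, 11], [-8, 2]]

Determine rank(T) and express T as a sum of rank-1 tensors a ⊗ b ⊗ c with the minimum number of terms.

rank(T) = 2

Lower bound: the mode-2 unfolding of T (rows indexed by j, columns by (i,k) = (0,0), (0,1), (1,0), (1,1)) is [[-27, 5, 18, -8], [-9, 11, 6, 2]].
There the 2×2 minor on rows j ∈ {0, 1}, columns (i,k) ∈ {(0,0), (0,1)} is det [[-27, 5], [-9, 11]] = -252 ≠ 0, so this unfolding has rank ≥ 2; CP rank is at least every unfolding rank, so rank(T) ≥ 2. (This is only a lower bound: in general the CP rank may exceed every unfolding rank, so we still need to exhibit 2 rank-1 terms summing to T.)
Upper bound — finding two terms. Write S_k = T[:,:,k] for the frontal slices: S₀ = [[-27, -9], [18, 6]], S₁ = [[5, 11], [-8, 2]].
If T = a₁ ⊗ b₁ ⊗ c₁ + a₂ ⊗ b₂ ⊗ c₂ then each S_k = c₁[k]·a₁b₁ᵀ + c₂[k]·a₂b₂ᵀ. S₀ and S₁ are linearly independent, so a₁b₁ᵀ and a₂b₂ᵀ must span the same plane of matrices: they are the rank-1 matrices of the form x·S₀ + y·S₁.
det(x·S₀ + y·S₁) is −294·xy + 98·y² = (-98)·(3·x − y)(y), vanishing at (x:y) = (1:3) and (1:0).
M₁ = S₀ + 3·S₁ = [[-12, 24], [-6, 12]] = (-6)·[2, 1][1, -2]ᵀ and M₂ = S₀ = [[-27, -9], [18, 6]] = (-3)·[3, -2][3, 1]ᵀ, so take a₁ = [2, 1], b₁ = [1, -2], a₂ = [3, -2], b₂ = [3, 1].
Each slice is an integer combination of E₁ = a₁b₁ᵀ and E₂ = a₂b₂ᵀ: S₀ = −3·E₂, S₁ = −2·E₁ + E₂; reading off coefficients, c₁ = [0, -2] and c₂ = [-3, 1].
Hence T = [2, 1] ⊗ [1, -2] ⊗ [0, -2] + [3, -2] ⊗ [3, 1] ⊗ [-3, 1], so rank(T) ≤ 2.
These bounds meet, so rank(T) = 2.
Check entry T[1,1,0] = 6: (1)·(-2)·(0) + (-2)·(1)·(-3) = 6.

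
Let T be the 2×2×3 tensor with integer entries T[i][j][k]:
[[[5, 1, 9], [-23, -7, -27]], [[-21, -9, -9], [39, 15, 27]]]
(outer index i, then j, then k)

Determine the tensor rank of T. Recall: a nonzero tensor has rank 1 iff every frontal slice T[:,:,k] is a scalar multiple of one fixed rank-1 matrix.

Lower bound: the mode-3 unfolding of T (rows indexed by k, columns by (i,j) = (0,0), (0,1), (1,0), (1,1)) is [[5, -23, -21, 39], [1, -7, -9, 15], [9, -27, -9, 27]].
There the 2×2 minor on rows k ∈ {0, 1}, columns (i,j) ∈ {(0,0), (0,1)} is det [[5, -23], [1, -7]] = -12 ≠ 0, so this unfolding has rank ≥ 2; CP rank is at least every unfolding rank, so rank(T) ≥ 2. (This is only a lower bound: in general the CP rank may exceed every unfolding rank, so we still need to exhibit 2 rank-1 terms summing to T.)
Upper bound — finding two terms. Write S_k = T[:,:,k] for the frontal slices: S₀ = [[5, -23], [-21, 39]], S₁ = [[1, -7], [-9, 15]], S₂ = [[9, -27], [-9, 27]].
If T = a₁ ⊗ b₁ ⊗ c₁ + a₂ ⊗ b₂ ⊗ c₂ then each S_k = c₁[k]·a₁b₁ᵀ + c₂[k]·a₂b₂ᵀ. S₀ and S₁ are linearly independent, so a₁b₁ᵀ and a₂b₂ᵀ must span the same plane of matrices: they are the rank-1 matrices of the form x·S₀ + y·S₁.
det(x·S₀ + y·S₁) is −288·x² − 240·xy − 48·y² = (-48)·(2·x + y)(3·x + y), vanishing at (x:y) = (1:-2) and (1:-3).
M₁ = S₀ − 2·S₁ = [[3, -9], [-3, 9]] = 3·(1, -1)(1, -3)ᵀ and M₂ = S₀ − 3·S₁ = [[2, -2], [6, -6]] = 2·(1, 3)(1, -1)ᵀ, so take a₁ = (1, -1), b₁ = (1, -3), a₂ = (1, 3), b₂ = (1, -1).
Each slice is an integer combination of E₁ = a₁b₁ᵀ and E₂ = a₂b₂ᵀ: S₀ = 9·E₁ − 4·E₂, S₁ = 3·E₁ − 2·E₂, S₂ = 9·E₁; reading off coefficients, c₁ = (9, 3, 9) and c₂ = (-4, -2, 0).
Hence T = (1, -1) ⊗ (1, -3) ⊗ (9, 3, 9) + (1, 3) ⊗ (1, -1) ⊗ (-4, -2, 0), so rank(T) ≤ 2.
These bounds meet, so rank(T) = 2.

2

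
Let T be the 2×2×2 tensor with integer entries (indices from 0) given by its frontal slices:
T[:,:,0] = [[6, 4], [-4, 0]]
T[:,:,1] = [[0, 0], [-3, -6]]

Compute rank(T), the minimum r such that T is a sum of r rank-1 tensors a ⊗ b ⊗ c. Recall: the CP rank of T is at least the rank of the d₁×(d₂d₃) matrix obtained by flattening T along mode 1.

Lower bound: the mode-1 unfolding of T (rows indexed by i, columns by (j,k) = (0,0), (0,1), (1,0), (1,1)) is [[6, 0, 4, 0], [-4, -3, 0, -6]].
There the 2×2 minor on rows i ∈ {0, 1}, columns (j,k) ∈ {(0,0), (0,1)} is det [[6, 0], [-4, -3]] = -18 ≠ 0, so this unfolding has rank ≥ 2; CP rank is at least every unfolding rank, so rank(T) ≥ 2. (This is only a lower bound: in general the CP rank may exceed every unfolding rank, so we still need to exhibit 2 rank-1 terms summing to T.)
Upper bound — finding two terms. Write S_k = T[:,:,k] for the frontal slices: S₀ = [[6, 4], [-4, 0]], S₁ = [[0, 0], [-3, -6]].
If T = a₁ ⊗ b₁ ⊗ c₁ + a₂ ⊗ b₂ ⊗ c₂ then each S_k = c₁[k]·a₁b₁ᵀ + c₂[k]·a₂b₂ᵀ. S₀ and S₁ are linearly independent, so a₁b₁ᵀ and a₂b₂ᵀ must span the same plane of matrices: they are the rank-1 matrices of the form x·S₀ + y·S₁.
det(x·S₀ + y·S₁) is 16·x² − 24·xy = 8·(2·x − 3·y)(x), vanishing at (x:y) = (3:2) and (0:1).
M₁ = 3·S₀ + 2·S₁ = [[18, 12], [-18, -12]] = 6·[1, -1][3, 2]ᵀ and M₂ = S₁ = [[0, 0], [-3, -6]] = (-3)·[0, 1][1, 2]ᵀ, so take a₁ = [1, -1], b₁ = [3, 2], a₂ = [0, 1], b₂ = [1, 2].
Each slice is an integer combination of E₁ = a₁b₁ᵀ and E₂ = a₂b₂ᵀ: S₀ = 2·E₁ + 2·E₂, S₁ = −3·E₂; reading off coefficients, c₁ = [2, 0] and c₂ = [2, -3].
Hence T = [1, -1] ⊗ [3, 2] ⊗ [2, 0] + [0, 1] ⊗ [1, 2] ⊗ [2, -3], so rank(T) ≤ 2.
These bounds meet, so rank(T) = 2.

2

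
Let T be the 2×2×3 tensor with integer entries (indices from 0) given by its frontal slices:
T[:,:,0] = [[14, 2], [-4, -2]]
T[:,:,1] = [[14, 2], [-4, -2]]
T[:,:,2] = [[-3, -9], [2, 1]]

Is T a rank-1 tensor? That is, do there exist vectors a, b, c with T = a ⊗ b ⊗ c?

The mode-3 unfolding of T (rows indexed by k, columns by (i,j) = (0,0), (0,1), (1,0), (1,1)) is [[14, 2, -4, -2], [14, 2, -4, -2], [-3, -9, 2, 1]].
There the 2×2 minor on rows k ∈ {0, 2}, columns (i,j) ∈ {(0,0), (0,1)} is det [[14, 2], [-3, -9]] = -120 ≠ 0, so this unfolding has rank ≥ 2; CP rank is at least every unfolding rank, so rank(T) ≥ 2.
In particular rank(T) ≥ 2 > 1, so T is not rank-1.

No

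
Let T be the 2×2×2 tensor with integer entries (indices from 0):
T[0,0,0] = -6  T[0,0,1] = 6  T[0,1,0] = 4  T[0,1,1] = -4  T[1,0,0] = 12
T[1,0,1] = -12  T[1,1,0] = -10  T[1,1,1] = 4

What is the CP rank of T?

Lower bound: in the mode-1 unfolding of T (rows indexed by i, columns by (j,k)) the 2×2 minor on rows i ∈ {0, 1}, columns (j,k) ∈ {(0,0), (1,0)} is det [[-6, 4], [12, -10]] = 12 ≠ 0, so that unfolding has rank ≥ 2 and hence rank(T) ≥ 2 (CP rank is at least every unfolding rank, though it can be larger).
Upper bound: with S_k = T[:,:,k], the two rank-1 terms a₁b₁ᵀ, a₂b₂ᵀ are the rank-1 members of the pencil x·S₀ + y·S₁.
det(x·S₀ + y·S₁) is 12·x² + 12·xy − 24·y² = 12·(x + 2·y)(x − y), vanishing at (x:y) = (2:-1) and (1:1).
M₁ = 2·S₀ − S₁ = [[-18, 12], [36, -24]] = (-6)·[1, -2][3, -2]ᵀ and M₂ = S₀ + S₁ = [[0, 0], [0, -6]] = (-6)·[0, 1][0, 1]ᵀ, so take a₁ = [1, -2], b₁ = [3, -2], a₂ = [0, 1], b₂ = [0, 1].
Each slice is an integer combination of E₁ = a₁b₁ᵀ and E₂ = a₂b₂ᵀ: S₀ = −2·E₁ − 2·E₂, S₁ = 2·E₁ − 4·E₂; reading off coefficients, c₁ = [-2, 2] and c₂ = [-2, -4].
Hence T = [1, -2] ⊗ [3, -2] ⊗ [-2, 2] + [0, 1] ⊗ [0, 1] ⊗ [-2, -4], so rank(T) ≤ 2.
These bounds meet, so rank(T) = 2.

2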